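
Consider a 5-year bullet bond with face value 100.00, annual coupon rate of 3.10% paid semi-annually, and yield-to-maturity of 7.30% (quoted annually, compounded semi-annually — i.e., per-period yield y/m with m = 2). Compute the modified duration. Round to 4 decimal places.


Answer: Modified duration = 4.4659

Derivation:
Coupon per period c = face * coupon_rate / m = 1.550000
Periods per year m = 2; per-period yield y/m = 0.036500
Number of cashflows N = 10
Cashflows (t years, CF_t, discount factor 1/(1+y/m)^(m*t), PV):
  t = 0.5000: CF_t = 1.550000, DF = 0.964785, PV = 1.495417
  t = 1.0000: CF_t = 1.550000, DF = 0.930811, PV = 1.442757
  t = 1.5000: CF_t = 1.550000, DF = 0.898033, PV = 1.391950
  t = 2.0000: CF_t = 1.550000, DF = 0.866409, PV = 1.342933
  t = 2.5000: CF_t = 1.550000, DF = 0.835898, PV = 1.295642
  t = 3.0000: CF_t = 1.550000, DF = 0.806462, PV = 1.250017
  t = 3.5000: CF_t = 1.550000, DF = 0.778063, PV = 1.205998
  t = 4.0000: CF_t = 1.550000, DF = 0.750664, PV = 1.163529
  t = 4.5000: CF_t = 1.550000, DF = 0.724230, PV = 1.122556
  t = 5.0000: CF_t = 101.550000, DF = 0.698726, PV = 70.955630
Price P = sum_t PV_t = 82.666430
First compute Macaulay numerator sum_t t * PV_t:
  t * PV_t at t = 0.5000: 0.747709
  t * PV_t at t = 1.0000: 1.442757
  t * PV_t at t = 1.5000: 2.087926
  t * PV_t at t = 2.0000: 2.685867
  t * PV_t at t = 2.5000: 3.239106
  t * PV_t at t = 3.0000: 3.750050
  t * PV_t at t = 3.5000: 4.220993
  t * PV_t at t = 4.0000: 4.654116
  t * PV_t at t = 4.5000: 5.051501
  t * PV_t at t = 5.0000: 354.778152
Macaulay duration D = 382.658177 / 82.666430 = 4.628943
Modified duration = D / (1 + y/m) = 4.628943 / (1 + 0.036500) = 4.465936


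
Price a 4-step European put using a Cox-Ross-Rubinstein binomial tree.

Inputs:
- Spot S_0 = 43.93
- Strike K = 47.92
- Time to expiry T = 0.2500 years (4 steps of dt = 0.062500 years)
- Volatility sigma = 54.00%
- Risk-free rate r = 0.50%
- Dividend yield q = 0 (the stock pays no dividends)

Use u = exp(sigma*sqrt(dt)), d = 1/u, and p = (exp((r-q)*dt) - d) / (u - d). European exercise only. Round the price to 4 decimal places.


dt = T/N = 0.062500
u = exp(sigma*sqrt(dt)) = 1.144537; d = 1/u = 0.873716
p = (exp((r-q)*dt) - d) / (u - d) = 0.467455
Discount per step: exp(-r*dt) = 0.999688
Stock lattice S(k, i) with i counting down-moves:
  k=0: S(0,0) = 43.9300
  k=1: S(1,0) = 50.2795; S(1,1) = 38.3823
  k=2: S(2,0) = 57.5467; S(2,1) = 43.9300; S(2,2) = 33.5353
  k=3: S(3,0) = 65.8644; S(3,1) = 50.2795; S(3,2) = 38.3823; S(3,3) = 29.3003
  k=4: S(4,0) = 75.3842; S(4,1) = 57.5467; S(4,2) = 43.9300; S(4,3) = 33.5353; S(4,4) = 25.6001
Terminal payoffs V(N, i) = max(K - S_T, 0):
  V(4,0) = 0.000000; V(4,1) = 0.000000; V(4,2) = 3.990000; V(4,3) = 14.384739; V(4,4) = 22.319869
Backward induction: V(k, i) = exp(-r*dt) * [p * V(k+1, i) + (1-p) * V(k+1, i+1)].
  V(3,0) = exp(-r*dt) * [p*0.000000 + (1-p)*0.000000] = 0.000000
  V(3,1) = exp(-r*dt) * [p*0.000000 + (1-p)*3.990000] = 2.124190
  V(3,2) = exp(-r*dt) * [p*3.990000 + (1-p)*14.384739] = 9.522687
  V(3,3) = exp(-r*dt) * [p*14.384739 + (1-p)*22.319869] = 18.604736
  V(2,0) = exp(-r*dt) * [p*0.000000 + (1-p)*2.124190] = 1.130873
  V(2,1) = exp(-r*dt) * [p*2.124190 + (1-p)*9.522687] = 6.062326
  V(2,2) = exp(-r*dt) * [p*9.522687 + (1-p)*18.604736] = 14.354798
  V(1,0) = exp(-r*dt) * [p*1.130873 + (1-p)*6.062326] = 3.755918
  V(1,1) = exp(-r*dt) * [p*6.062326 + (1-p)*14.354798] = 10.475165
  V(0,0) = exp(-r*dt) * [p*3.755918 + (1-p)*10.475165] = 7.331926

Answer: Price = V(0,0) = 7.3319


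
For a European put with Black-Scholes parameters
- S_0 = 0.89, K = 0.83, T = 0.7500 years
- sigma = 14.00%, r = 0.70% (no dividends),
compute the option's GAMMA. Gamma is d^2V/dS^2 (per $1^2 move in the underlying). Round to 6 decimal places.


d1 = 0.6795887905; d2 = 0.5583452339
phi(d1) = 0.3166814198; exp(-qT) = 1.0000000000; exp(-rT) = 0.9947637572
Gamma = exp(-qT) * phi(d1) / (S * sigma * sqrt(T)) = 1.0000000000 * 0.3166814198 / (0.8900 * 0.1400 * 0.8660254038) = 2.934769

Answer: Gamma = 2.934769


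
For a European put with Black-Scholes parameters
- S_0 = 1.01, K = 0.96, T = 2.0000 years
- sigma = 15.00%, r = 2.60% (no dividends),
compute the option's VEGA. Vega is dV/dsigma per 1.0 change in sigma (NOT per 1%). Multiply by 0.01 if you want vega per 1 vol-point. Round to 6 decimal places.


Answer: Vega = 0.478651

Derivation:
d1 = 0.5905394051; d2 = 0.3784073708
phi(d1) = 0.3351064864; exp(-qT) = 1.0000000000; exp(-rT) = 0.9493288668
Vega = S * exp(-qT) * phi(d1) * sqrt(T) = 1.0100 * 1.0000000000 * 0.3351064864 * 1.4142135624 = 0.478651


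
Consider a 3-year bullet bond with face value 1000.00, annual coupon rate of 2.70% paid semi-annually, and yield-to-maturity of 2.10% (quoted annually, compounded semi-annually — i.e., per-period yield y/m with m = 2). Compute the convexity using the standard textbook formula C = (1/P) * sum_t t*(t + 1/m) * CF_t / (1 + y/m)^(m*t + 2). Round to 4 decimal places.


Answer: Convexity = 9.8398

Derivation:
Coupon per period c = face * coupon_rate / m = 13.500000
Periods per year m = 2; per-period yield y/m = 0.010500
Number of cashflows N = 6
Cashflows (t years, CF_t, discount factor 1/(1+y/m)^(m*t), PV):
  t = 0.5000: CF_t = 13.500000, DF = 0.989609, PV = 13.359723
  t = 1.0000: CF_t = 13.500000, DF = 0.979326, PV = 13.220903
  t = 1.5000: CF_t = 13.500000, DF = 0.969150, PV = 13.083526
  t = 2.0000: CF_t = 13.500000, DF = 0.959080, PV = 12.947577
  t = 2.5000: CF_t = 13.500000, DF = 0.949114, PV = 12.813040
  t = 3.0000: CF_t = 1013.500000, DF = 0.939252, PV = 951.931824
Price P = sum_t PV_t = 1017.356593
Convexity numerator sum_t t*(t + 1/m) * CF_t / (1+y/m)^(m*t + 2):
  t = 0.5000: term = 6.541763
  t = 1.0000: term = 19.421365
  t = 1.5000: term = 38.439120
  t = 2.0000: term = 63.399505
  t = 2.5000: term = 94.111091
  t = 3.0000: term = 9788.643441
Convexity = (1/P) * sum = 10010.556285 / 1017.356593 = 9.839771


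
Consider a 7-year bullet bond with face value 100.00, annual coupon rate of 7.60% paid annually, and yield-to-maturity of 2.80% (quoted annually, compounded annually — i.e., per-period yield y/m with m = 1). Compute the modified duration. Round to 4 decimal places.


Answer: Modified duration = 5.7001

Derivation:
Coupon per period c = face * coupon_rate / m = 7.600000
Periods per year m = 1; per-period yield y/m = 0.028000
Number of cashflows N = 7
Cashflows (t years, CF_t, discount factor 1/(1+y/m)^(m*t), PV):
  t = 1.0000: CF_t = 7.600000, DF = 0.972763, PV = 7.392996
  t = 2.0000: CF_t = 7.600000, DF = 0.946267, PV = 7.191630
  t = 3.0000: CF_t = 7.600000, DF = 0.920493, PV = 6.995749
  t = 4.0000: CF_t = 7.600000, DF = 0.895422, PV = 6.805204
  t = 5.0000: CF_t = 7.600000, DF = 0.871033, PV = 6.619848
  t = 6.0000: CF_t = 7.600000, DF = 0.847308, PV = 6.439541
  t = 7.0000: CF_t = 107.600000, DF = 0.824230, PV = 88.687103
Price P = sum_t PV_t = 130.132072
First compute Macaulay numerator sum_t t * PV_t:
  t * PV_t at t = 1.0000: 7.392996
  t * PV_t at t = 2.0000: 14.383261
  t * PV_t at t = 3.0000: 20.987248
  t * PV_t at t = 4.0000: 27.220815
  t * PV_t at t = 5.0000: 33.099240
  t * PV_t at t = 6.0000: 38.637245
  t * PV_t at t = 7.0000: 620.809721
Macaulay duration D = 762.530527 / 130.132072 = 5.859666
Modified duration = D / (1 + y/m) = 5.859666 / (1 + 0.028000) = 5.700065


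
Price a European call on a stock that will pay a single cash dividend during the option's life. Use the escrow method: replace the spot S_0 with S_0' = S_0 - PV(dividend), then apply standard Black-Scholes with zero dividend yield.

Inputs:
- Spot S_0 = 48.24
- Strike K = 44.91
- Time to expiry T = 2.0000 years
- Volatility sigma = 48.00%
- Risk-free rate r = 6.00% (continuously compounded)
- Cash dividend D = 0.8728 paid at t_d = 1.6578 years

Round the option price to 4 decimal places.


PV(D) = D * exp(-r * t_d) = 0.8728 * 0.90531892 = 0.79016235
S_0' = S_0 - PV(D) = 48.2400 - 0.79016235 = 47.44983765
d1 = (ln(S_0'/K) + (r + sigma^2/2)*T) / (sigma*sqrt(T)) = 0.59722919
d2 = d1 - sigma*sqrt(T) = -0.08159332
exp(-rT) = 0.88692044
N(d1) = 0.72482281; N(d2) = 0.46748506
C = S_0' * N(d1) - K * exp(-rT) * N(d2) = 47.44983765 * 0.72482281 - 44.9100 * 0.88692044 * 0.46748506 = 15.7720

Answer: Price = 15.7720


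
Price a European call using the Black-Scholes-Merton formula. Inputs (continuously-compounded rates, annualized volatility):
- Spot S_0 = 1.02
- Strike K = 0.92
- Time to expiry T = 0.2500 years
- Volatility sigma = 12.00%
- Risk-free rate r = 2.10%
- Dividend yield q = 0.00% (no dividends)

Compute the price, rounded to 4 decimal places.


d1 = (ln(S/K) + (r - q + 0.5*sigma^2) * T) / (sigma * sqrt(T)) = 1.83723727
d2 = d1 - sigma * sqrt(T) = 1.77723727
exp(-rT) = 0.99476376; exp(-qT) = 1.00000000
C = S_0 * exp(-qT) * N(d1) - K * exp(-rT) * N(d2)
N(d1) = 0.96691256; N(d2) = 0.96223540
C = 1.0200 * 1.00000000 * 0.96691256 - 0.9200 * 0.99476376 * 0.96223540 = 0.1056

Answer: Price = 0.1056


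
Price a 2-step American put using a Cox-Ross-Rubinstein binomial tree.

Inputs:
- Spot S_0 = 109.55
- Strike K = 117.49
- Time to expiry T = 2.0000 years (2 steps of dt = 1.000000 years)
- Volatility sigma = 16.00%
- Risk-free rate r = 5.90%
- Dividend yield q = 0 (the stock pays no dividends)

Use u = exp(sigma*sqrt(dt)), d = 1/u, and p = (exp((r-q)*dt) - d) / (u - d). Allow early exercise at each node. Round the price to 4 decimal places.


dt = T/N = 1.000000
u = exp(sigma*sqrt(dt)) = 1.173511; d = 1/u = 0.852144
p = (exp((r-q)*dt) - d) / (u - d) = 0.649200
Discount per step: exp(-r*dt) = 0.942707
Stock lattice S(k, i) with i counting down-moves:
  k=0: S(0,0) = 109.5500
  k=1: S(1,0) = 128.5581; S(1,1) = 93.3524
  k=2: S(2,0) = 150.8643; S(2,1) = 109.5500; S(2,2) = 79.5496
Terminal payoffs V(N, i) = max(K - S_T, 0):
  V(2,0) = 0.000000; V(2,1) = 7.940000; V(2,2) = 37.940373
Backward induction: V(k, i) = exp(-r*dt) * [p * V(k+1, i) + (1-p) * V(k+1, i+1)]; then take max(V_cont, immediate exercise) for American.
  V(1,0) = exp(-r*dt) * [p*0.000000 + (1-p)*7.940000] = 2.625772; exercise = 0.000000; V(1,0) = max -> 2.625772
  V(1,1) = exp(-r*dt) * [p*7.940000 + (1-p)*37.940373] = 17.406266; exercise = 24.137648; V(1,1) = max -> 24.137648
  V(0,0) = exp(-r*dt) * [p*2.625772 + (1-p)*24.137648] = 9.589347; exercise = 7.940000; V(0,0) = max -> 9.589347

Answer: Price = V(0,0) = 9.5893


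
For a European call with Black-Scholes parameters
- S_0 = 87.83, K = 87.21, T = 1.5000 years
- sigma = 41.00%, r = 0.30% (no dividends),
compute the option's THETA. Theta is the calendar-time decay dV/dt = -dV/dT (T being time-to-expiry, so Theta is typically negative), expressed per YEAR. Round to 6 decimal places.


Answer: Theta = -5.755352

Derivation:
d1 = 0.2741419625; d2 = -0.2280034347
phi(d1) = 0.3842294261; exp(-qT) = 1.0000000000; exp(-rT) = 0.9955101098
Theta = -S*exp(-qT)*phi(d1)*sigma/(2*sqrt(T)) - r*K*exp(-rT)*N(d2) + q*S*exp(-qT)*N(d1)
N(d1) = 0.6080122364; N(d2) = 0.4098217852; sqrt(T) = 1.2247448714
Term 1 = -87.8300 * 1.0000000000 * 0.3842294261 * 0.4100 / (2 * 1.2247448714) = -5.6486118970
Term 2 = -0.0030 * 87.2100 * 0.9955101098 * 0.4098217852 = -0.1067402601
Term 3 = 0 (no dividend yield, q = 0)
Theta = -5.6486118970 + (-0.1067402601) + (0.0000000000) = -5.755352


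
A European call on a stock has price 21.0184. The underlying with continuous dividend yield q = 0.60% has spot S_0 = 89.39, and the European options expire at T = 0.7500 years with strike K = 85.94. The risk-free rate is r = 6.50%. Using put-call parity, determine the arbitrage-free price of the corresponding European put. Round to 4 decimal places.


Answer: Put price = 13.8807

Derivation:
Put-call parity: C - P = S_0 * exp(-qT) - K * exp(-rT).
S_0 * exp(-qT) = 89.3900 * 0.99551011 = 88.98864872
K * exp(-rT) = 85.9400 * 0.95241920 = 81.85090646
P = C - S*exp(-qT) + K*exp(-rT)
P = 21.0184 - 88.98864872 + 81.85090646 = 13.8807


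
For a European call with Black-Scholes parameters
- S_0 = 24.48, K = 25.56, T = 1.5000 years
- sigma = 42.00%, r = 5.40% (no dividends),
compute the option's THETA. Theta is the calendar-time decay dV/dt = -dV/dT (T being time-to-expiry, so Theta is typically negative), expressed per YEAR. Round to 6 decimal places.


d1 = 0.3307352143; d2 = -0.1836576317
phi(d1) = 0.3777089233; exp(-qT) = 1.0000000000; exp(-rT) = 0.9221936914
Theta = -S*exp(-qT)*phi(d1)*sigma/(2*sqrt(T)) - r*K*exp(-rT)*N(d2) + q*S*exp(-qT)*N(d1)
N(d1) = 0.6295777497; N(d2) = 0.4271410242; sqrt(T) = 1.2247448714
Term 1 = -24.4800 * 1.0000000000 * 0.3777089233 * 0.4200 / (2 * 1.2247448714) = -1.5854126670
Term 2 = -0.0540 * 25.5600 * 0.9221936914 * 0.4271410242 = -0.5436858635
Term 3 = 0 (no dividend yield, q = 0)
Theta = -1.5854126670 + (-0.5436858635) + (0.0000000000) = -2.129099

Answer: Theta = -2.129099


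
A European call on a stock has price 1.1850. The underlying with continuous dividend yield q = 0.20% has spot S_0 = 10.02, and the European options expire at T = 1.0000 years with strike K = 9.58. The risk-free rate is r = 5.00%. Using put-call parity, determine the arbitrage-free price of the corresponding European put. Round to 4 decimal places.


Answer: Put price = 0.2978

Derivation:
Put-call parity: C - P = S_0 * exp(-qT) - K * exp(-rT).
S_0 * exp(-qT) = 10.0200 * 0.99800200 = 9.99998003
K * exp(-rT) = 9.5800 * 0.95122942 = 9.11277789
P = C - S*exp(-qT) + K*exp(-rT)
P = 1.1850 - 9.99998003 + 9.11277789 = 0.2978


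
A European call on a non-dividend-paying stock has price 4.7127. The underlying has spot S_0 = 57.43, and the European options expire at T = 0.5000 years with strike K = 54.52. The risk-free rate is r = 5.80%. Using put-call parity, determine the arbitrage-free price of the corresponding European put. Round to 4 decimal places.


Put-call parity: C - P = S_0 * exp(-qT) - K * exp(-rT).
S_0 * exp(-qT) = 57.4300 * 1.00000000 = 57.43000000
K * exp(-rT) = 54.5200 * 0.97141646 = 52.96162564
P = C - S*exp(-qT) + K*exp(-rT)
P = 4.7127 - 57.43000000 + 52.96162564 = 0.2443

Answer: Put price = 0.2443


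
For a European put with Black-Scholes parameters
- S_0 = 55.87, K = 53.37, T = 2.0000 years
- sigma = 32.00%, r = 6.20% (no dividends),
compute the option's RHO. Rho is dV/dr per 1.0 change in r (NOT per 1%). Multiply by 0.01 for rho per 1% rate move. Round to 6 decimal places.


d1 = 0.6014358005; d2 = 0.1488874606
phi(d1) = 0.3329373169; exp(-qT) = 1.0000000000; exp(-rT) = 0.8833798409
N(-d2) = 0.4408212180
Rho = -K*T*exp(-rT)*N(-d2) = -53.3700 * 2.0000 * 0.8833798409 * 0.4408212180 = -41.565899

Answer: Rho = -41.565899


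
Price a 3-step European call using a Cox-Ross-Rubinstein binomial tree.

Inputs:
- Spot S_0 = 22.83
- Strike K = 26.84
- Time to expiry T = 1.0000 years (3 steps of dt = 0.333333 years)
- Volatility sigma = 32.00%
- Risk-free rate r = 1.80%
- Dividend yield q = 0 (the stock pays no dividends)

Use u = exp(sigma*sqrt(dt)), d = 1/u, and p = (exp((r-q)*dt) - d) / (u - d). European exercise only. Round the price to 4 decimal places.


dt = T/N = 0.333333
u = exp(sigma*sqrt(dt)) = 1.202920; d = 1/u = 0.831310
p = (exp((r-q)*dt) - d) / (u - d) = 0.470137
Discount per step: exp(-r*dt) = 0.994018
Stock lattice S(k, i) with i counting down-moves:
  k=0: S(0,0) = 22.8300
  k=1: S(1,0) = 27.4627; S(1,1) = 18.9788
  k=2: S(2,0) = 33.0354; S(2,1) = 22.8300; S(2,2) = 15.7773
  k=3: S(3,0) = 39.7389; S(3,1) = 27.4627; S(3,2) = 18.9788; S(3,3) = 13.1158
Terminal payoffs V(N, i) = max(S_T - K, 0):
  V(3,0) = 12.898946; V(3,1) = 0.622668; V(3,2) = 0.000000; V(3,3) = 0.000000
Backward induction: V(k, i) = exp(-r*dt) * [p * V(k+1, i) + (1-p) * V(k+1, i+1)].
  V(2,0) = exp(-r*dt) * [p*12.898946 + (1-p)*0.622668] = 6.355955
  V(2,1) = exp(-r*dt) * [p*0.622668 + (1-p)*0.000000] = 0.290988
  V(2,2) = exp(-r*dt) * [p*0.000000 + (1-p)*0.000000] = 0.000000
  V(1,0) = exp(-r*dt) * [p*6.355955 + (1-p)*0.290988] = 3.123558
  V(1,1) = exp(-r*dt) * [p*0.290988 + (1-p)*0.000000] = 0.135986
  V(0,0) = exp(-r*dt) * [p*3.123558 + (1-p)*0.135986] = 1.531340

Answer: Price = V(0,0) = 1.5313


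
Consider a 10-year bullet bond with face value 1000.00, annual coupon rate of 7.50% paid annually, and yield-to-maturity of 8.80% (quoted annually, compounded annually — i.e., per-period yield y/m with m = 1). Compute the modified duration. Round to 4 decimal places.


Answer: Modified duration = 6.6631

Derivation:
Coupon per period c = face * coupon_rate / m = 75.000000
Periods per year m = 1; per-period yield y/m = 0.088000
Number of cashflows N = 10
Cashflows (t years, CF_t, discount factor 1/(1+y/m)^(m*t), PV):
  t = 1.0000: CF_t = 75.000000, DF = 0.919118, PV = 68.933824
  t = 2.0000: CF_t = 75.000000, DF = 0.844777, PV = 63.358294
  t = 3.0000: CF_t = 75.000000, DF = 0.776450, PV = 58.233726
  t = 4.0000: CF_t = 75.000000, DF = 0.713649, PV = 53.523645
  t = 5.0000: CF_t = 75.000000, DF = 0.655927, PV = 49.194527
  t = 6.0000: CF_t = 75.000000, DF = 0.602874, PV = 45.215558
  t = 7.0000: CF_t = 75.000000, DF = 0.554112, PV = 41.558417
  t = 8.0000: CF_t = 75.000000, DF = 0.509294, PV = 38.197074
  t = 9.0000: CF_t = 75.000000, DF = 0.468101, PV = 35.107605
  t = 10.0000: CF_t = 1075.000000, DF = 0.430240, PV = 462.508278
Price P = sum_t PV_t = 915.830947
First compute Macaulay numerator sum_t t * PV_t:
  t * PV_t at t = 1.0000: 68.933824
  t * PV_t at t = 2.0000: 126.716587
  t * PV_t at t = 3.0000: 174.701177
  t * PV_t at t = 4.0000: 214.094580
  t * PV_t at t = 5.0000: 245.972633
  t * PV_t at t = 6.0000: 271.293346
  t * PV_t at t = 7.0000: 290.908919
  t * PV_t at t = 8.0000: 305.576595
  t * PV_t at t = 9.0000: 315.968446
  t * PV_t at t = 10.0000: 4625.082785
Macaulay duration D = 6639.248893 / 915.830947 = 7.249426
Modified duration = D / (1 + y/m) = 7.249426 / (1 + 0.088000) = 6.663076


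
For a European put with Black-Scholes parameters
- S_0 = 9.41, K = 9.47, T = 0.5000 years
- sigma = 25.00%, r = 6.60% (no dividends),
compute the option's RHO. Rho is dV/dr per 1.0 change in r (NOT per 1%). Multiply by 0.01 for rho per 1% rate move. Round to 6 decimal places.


Answer: Rho = -2.176797

Derivation:
d1 = 0.2391098347; d2 = 0.0623331394
phi(d1) = 0.3876992806; exp(-qT) = 1.0000000000; exp(-rT) = 0.9675385596
N(-d2) = 0.4751487692
Rho = -K*T*exp(-rT)*N(-d2) = -9.4700 * 0.5000 * 0.9675385596 * 0.4751487692 = -2.176797


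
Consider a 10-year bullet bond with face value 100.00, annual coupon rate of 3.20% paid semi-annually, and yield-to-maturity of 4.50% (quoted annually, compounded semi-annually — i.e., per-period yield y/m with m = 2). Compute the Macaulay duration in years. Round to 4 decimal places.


Answer: Macaulay duration = 8.5412 years

Derivation:
Coupon per period c = face * coupon_rate / m = 1.600000
Periods per year m = 2; per-period yield y/m = 0.022500
Number of cashflows N = 20
Cashflows (t years, CF_t, discount factor 1/(1+y/m)^(m*t), PV):
  t = 0.5000: CF_t = 1.600000, DF = 0.977995, PV = 1.564792
  t = 1.0000: CF_t = 1.600000, DF = 0.956474, PV = 1.530359
  t = 1.5000: CF_t = 1.600000, DF = 0.935427, PV = 1.496684
  t = 2.0000: CF_t = 1.600000, DF = 0.914843, PV = 1.463749
  t = 2.5000: CF_t = 1.600000, DF = 0.894712, PV = 1.431540
  t = 3.0000: CF_t = 1.600000, DF = 0.875024, PV = 1.400039
  t = 3.5000: CF_t = 1.600000, DF = 0.855769, PV = 1.369231
  t = 4.0000: CF_t = 1.600000, DF = 0.836938, PV = 1.339101
  t = 4.5000: CF_t = 1.600000, DF = 0.818522, PV = 1.309635
  t = 5.0000: CF_t = 1.600000, DF = 0.800510, PV = 1.280816
  t = 5.5000: CF_t = 1.600000, DF = 0.782895, PV = 1.252632
  t = 6.0000: CF_t = 1.600000, DF = 0.765667, PV = 1.225068
  t = 6.5000: CF_t = 1.600000, DF = 0.748819, PV = 1.198110
  t = 7.0000: CF_t = 1.600000, DF = 0.732341, PV = 1.171746
  t = 7.5000: CF_t = 1.600000, DF = 0.716226, PV = 1.145962
  t = 8.0000: CF_t = 1.600000, DF = 0.700466, PV = 1.120745
  t = 8.5000: CF_t = 1.600000, DF = 0.685052, PV = 1.096083
  t = 9.0000: CF_t = 1.600000, DF = 0.669978, PV = 1.071964
  t = 9.5000: CF_t = 1.600000, DF = 0.655235, PV = 1.048376
  t = 10.0000: CF_t = 101.600000, DF = 0.640816, PV = 65.106954
Price P = sum_t PV_t = 89.623587
Macaulay numerator sum_t t * PV_t:
  t * PV_t at t = 0.5000: 0.782396
  t * PV_t at t = 1.0000: 1.530359
  t * PV_t at t = 1.5000: 2.245026
  t * PV_t at t = 2.0000: 2.927499
  t * PV_t at t = 2.5000: 3.578849
  t * PV_t at t = 3.0000: 4.200117
  t * PV_t at t = 3.5000: 4.792309
  t * PV_t at t = 4.0000: 5.356405
  t * PV_t at t = 4.5000: 5.893356
  t * PV_t at t = 5.0000: 6.404081
  t * PV_t at t = 5.5000: 6.889476
  t * PV_t at t = 6.0000: 7.350408
  t * PV_t at t = 6.5000: 7.787718
  t * PV_t at t = 7.0000: 8.202223
  t * PV_t at t = 7.5000: 8.594715
  t * PV_t at t = 8.0000: 8.965962
  t * PV_t at t = 8.5000: 9.316709
  t * PV_t at t = 9.0000: 9.647678
  t * PV_t at t = 9.5000: 9.959570
  t * PV_t at t = 10.0000: 651.069535
Macaulay duration D = (sum_t t * PV_t) / P = 765.494390 / 89.623587 = 8.541216


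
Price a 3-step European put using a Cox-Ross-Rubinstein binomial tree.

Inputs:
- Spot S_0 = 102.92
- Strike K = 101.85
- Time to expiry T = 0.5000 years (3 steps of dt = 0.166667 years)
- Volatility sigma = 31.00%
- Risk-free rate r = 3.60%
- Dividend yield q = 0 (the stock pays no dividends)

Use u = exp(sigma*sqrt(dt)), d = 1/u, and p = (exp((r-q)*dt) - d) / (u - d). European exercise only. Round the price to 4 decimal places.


Answer: Price = V(0,0) = 8.2218

Derivation:
dt = T/N = 0.166667
u = exp(sigma*sqrt(dt)) = 1.134914; d = 1/u = 0.881124
p = (exp((r-q)*dt) - d) / (u - d) = 0.492116
Discount per step: exp(-r*dt) = 0.994018
Stock lattice S(k, i) with i counting down-moves:
  k=0: S(0,0) = 102.9200
  k=1: S(1,0) = 116.8054; S(1,1) = 90.6853
  k=2: S(2,0) = 132.5641; S(2,1) = 102.9200; S(2,2) = 79.9050
  k=3: S(3,0) = 150.4488; S(3,1) = 116.8054; S(3,2) = 90.6853; S(3,3) = 70.4062
Terminal payoffs V(N, i) = max(K - S_T, 0):
  V(3,0) = 0.000000; V(3,1) = 0.000000; V(3,2) = 11.164723; V(3,3) = 31.443818
Backward induction: V(k, i) = exp(-r*dt) * [p * V(k+1, i) + (1-p) * V(k+1, i+1)].
  V(2,0) = exp(-r*dt) * [p*0.000000 + (1-p)*0.000000] = 0.000000
  V(2,1) = exp(-r*dt) * [p*0.000000 + (1-p)*11.164723] = 5.636469
  V(2,2) = exp(-r*dt) * [p*11.164723 + (1-p)*31.443818] = 21.335760
  V(1,0) = exp(-r*dt) * [p*0.000000 + (1-p)*5.636469] = 2.845550
  V(1,1) = exp(-r*dt) * [p*5.636469 + (1-p)*21.335760] = 13.528480
  V(0,0) = exp(-r*dt) * [p*2.845550 + (1-p)*13.528480] = 8.221765


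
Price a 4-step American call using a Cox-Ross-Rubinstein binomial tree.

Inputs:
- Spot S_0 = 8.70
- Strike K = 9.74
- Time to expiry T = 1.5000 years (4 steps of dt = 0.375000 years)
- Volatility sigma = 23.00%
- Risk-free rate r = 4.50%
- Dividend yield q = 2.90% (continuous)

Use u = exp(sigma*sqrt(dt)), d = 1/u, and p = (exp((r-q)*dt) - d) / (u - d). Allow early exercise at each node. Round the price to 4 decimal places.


Answer: Price = V(0,0) = 0.6846

Derivation:
dt = T/N = 0.375000
u = exp(sigma*sqrt(dt)) = 1.151247; d = 1/u = 0.868623
p = (exp((r-q)*dt) - d) / (u - d) = 0.486140
Discount per step: exp(-r*dt) = 0.983267
Stock lattice S(k, i) with i counting down-moves:
  k=0: S(0,0) = 8.7000
  k=1: S(1,0) = 10.0158; S(1,1) = 7.5570
  k=2: S(2,0) = 11.5307; S(2,1) = 8.7000; S(2,2) = 6.5642
  k=3: S(3,0) = 13.2747; S(3,1) = 10.0158; S(3,2) = 7.5570; S(3,3) = 5.7018
  k=4: S(4,0) = 15.2825; S(4,1) = 11.5307; S(4,2) = 8.7000; S(4,3) = 6.5642; S(4,4) = 4.9527
Terminal payoffs V(N, i) = max(S_T - K, 0):
  V(4,0) = 5.542458; V(4,1) = 1.790715; V(4,2) = 0.000000; V(4,3) = 0.000000; V(4,4) = 0.000000
Backward induction: V(k, i) = exp(-r*dt) * [p * V(k+1, i) + (1-p) * V(k+1, i+1)]; then take max(V_cont, immediate exercise) for American.
  V(3,0) = exp(-r*dt) * [p*5.542458 + (1-p)*1.790715] = 3.554104; exercise = 3.534701; V(3,0) = max -> 3.554104
  V(3,1) = exp(-r*dt) * [p*1.790715 + (1-p)*0.000000] = 0.855971; exercise = 0.275848; V(3,1) = max -> 0.855971
  V(3,2) = exp(-r*dt) * [p*0.000000 + (1-p)*0.000000] = 0.000000; exercise = 0.000000; V(3,2) = max -> 0.000000
  V(3,3) = exp(-r*dt) * [p*0.000000 + (1-p)*0.000000] = 0.000000; exercise = 0.000000; V(3,3) = max -> 0.000000
  V(2,0) = exp(-r*dt) * [p*3.554104 + (1-p)*0.855971] = 2.131370; exercise = 1.790715; V(2,0) = max -> 2.131370
  V(2,1) = exp(-r*dt) * [p*0.855971 + (1-p)*0.000000] = 0.409159; exercise = 0.000000; V(2,1) = max -> 0.409159
  V(2,2) = exp(-r*dt) * [p*0.000000 + (1-p)*0.000000] = 0.000000; exercise = 0.000000; V(2,2) = max -> 0.000000
  V(1,0) = exp(-r*dt) * [p*2.131370 + (1-p)*0.409159] = 1.225538; exercise = 0.275848; V(1,0) = max -> 1.225538
  V(1,1) = exp(-r*dt) * [p*0.409159 + (1-p)*0.000000] = 0.195580; exercise = 0.000000; V(1,1) = max -> 0.195580
  V(0,0) = exp(-r*dt) * [p*1.225538 + (1-p)*0.195580] = 0.684633; exercise = 0.000000; V(0,0) = max -> 0.684633


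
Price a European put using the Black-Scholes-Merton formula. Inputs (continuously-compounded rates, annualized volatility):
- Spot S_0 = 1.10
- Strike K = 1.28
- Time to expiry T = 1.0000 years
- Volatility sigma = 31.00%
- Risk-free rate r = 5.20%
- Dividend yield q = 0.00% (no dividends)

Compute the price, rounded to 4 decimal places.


Answer: Price = 0.2074

Derivation:
d1 = (ln(S/K) + (r - q + 0.5*sigma^2) * T) / (sigma * sqrt(T)) = -0.16612870
d2 = d1 - sigma * sqrt(T) = -0.47612870
exp(-rT) = 0.94932887; exp(-qT) = 1.00000000
P = K * exp(-rT) * N(-d2) - S_0 * exp(-qT) * N(-d1)
N(-d1) = 0.56597217; N(-d2) = 0.68300866
P = 1.2800 * 0.94932887 * 0.68300866 - 1.1000 * 1.00000000 * 0.56597217 = 0.2074


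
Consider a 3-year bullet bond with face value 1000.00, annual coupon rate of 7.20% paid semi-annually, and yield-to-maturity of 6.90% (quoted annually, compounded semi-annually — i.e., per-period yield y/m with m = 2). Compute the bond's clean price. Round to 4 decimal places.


Coupon per period c = face * coupon_rate / m = 36.000000
Periods per year m = 2; per-period yield y/m = 0.034500
Number of cashflows N = 6
Cashflows (t years, CF_t, discount factor 1/(1+y/m)^(m*t), PV):
  t = 0.5000: CF_t = 36.000000, DF = 0.966651, PV = 34.799420
  t = 1.0000: CF_t = 36.000000, DF = 0.934413, PV = 33.638879
  t = 1.5000: CF_t = 36.000000, DF = 0.903251, PV = 32.517041
  t = 2.0000: CF_t = 36.000000, DF = 0.873128, PV = 31.432616
  t = 2.5000: CF_t = 36.000000, DF = 0.844010, PV = 30.384355
  t = 3.0000: CF_t = 1036.000000, DF = 0.815863, PV = 845.233663
Price P = sum_t PV_t = 1008.005974

Answer: Price = 1008.0060


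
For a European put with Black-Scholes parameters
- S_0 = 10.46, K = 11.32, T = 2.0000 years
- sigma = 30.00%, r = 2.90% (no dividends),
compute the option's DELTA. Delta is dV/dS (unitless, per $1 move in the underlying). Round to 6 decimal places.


d1 = 0.1626048279; d2 = -0.2616592408
phi(d1) = 0.3937029066; exp(-qT) = 1.0000000000; exp(-rT) = 0.9436499474
N(-d1) = 0.4354147928
Delta = -exp(-qT) * N(-d1) = -1.0000000000 * 0.4354147928 = -0.435415

Answer: Delta = -0.435415


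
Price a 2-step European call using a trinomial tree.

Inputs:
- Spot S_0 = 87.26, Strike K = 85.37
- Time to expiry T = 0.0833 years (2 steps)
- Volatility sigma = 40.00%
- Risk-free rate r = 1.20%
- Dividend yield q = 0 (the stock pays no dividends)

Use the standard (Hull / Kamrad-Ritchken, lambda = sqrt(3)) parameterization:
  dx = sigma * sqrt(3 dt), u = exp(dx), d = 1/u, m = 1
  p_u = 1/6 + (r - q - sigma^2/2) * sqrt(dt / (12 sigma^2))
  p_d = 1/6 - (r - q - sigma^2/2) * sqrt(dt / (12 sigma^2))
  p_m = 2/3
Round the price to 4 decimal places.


Answer: Price = V(0,0) = 4.8488

Derivation:
dt = T/N = 0.041650; dx = sigma*sqrt(3*dt) = 0.141393
u = exp(dx) = 1.151877; d = 1/u = 0.868148
p_u = 0.156651, p_m = 0.666667, p_d = 0.176682
Discount per step: exp(-r*dt) = 0.999500
Stock lattice S(k, j) with j the centered position index:
  k=0: S(0,+0) = 87.2600
  k=1: S(1,-1) = 75.7546; S(1,+0) = 87.2600; S(1,+1) = 100.5128
  k=2: S(2,-2) = 65.7662; S(2,-1) = 75.7546; S(2,+0) = 87.2600; S(2,+1) = 100.5128; S(2,+2) = 115.7784
Terminal payoffs V(N, j) = max(S_T - K, 0):
  V(2,-2) = 0.000000; V(2,-1) = 0.000000; V(2,+0) = 1.890000; V(2,+1) = 15.142816; V(2,+2) = 30.408433
Backward induction: V(k, j) = exp(-r*dt) * [p_u * V(k+1, j+1) + p_m * V(k+1, j) + p_d * V(k+1, j-1)]
  V(1,-1) = exp(-r*dt) * [p_u*1.890000 + p_m*0.000000 + p_d*0.000000] = 0.295923
  V(1,+0) = exp(-r*dt) * [p_u*15.142816 + p_m*1.890000 + p_d*0.000000] = 3.630327
  V(1,+1) = exp(-r*dt) * [p_u*30.408433 + p_m*15.142816 + p_d*1.890000] = 15.185069
  V(0,+0) = exp(-r*dt) * [p_u*15.185069 + p_m*3.630327 + p_d*0.295923] = 4.848840


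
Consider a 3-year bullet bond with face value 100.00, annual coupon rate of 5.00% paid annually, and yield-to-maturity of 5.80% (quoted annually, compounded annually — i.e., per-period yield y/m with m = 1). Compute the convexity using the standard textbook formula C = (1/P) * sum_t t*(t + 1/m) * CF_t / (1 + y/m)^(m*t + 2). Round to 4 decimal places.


Answer: Convexity = 10.0442

Derivation:
Coupon per period c = face * coupon_rate / m = 5.000000
Periods per year m = 1; per-period yield y/m = 0.058000
Number of cashflows N = 3
Cashflows (t years, CF_t, discount factor 1/(1+y/m)^(m*t), PV):
  t = 1.0000: CF_t = 5.000000, DF = 0.945180, PV = 4.725898
  t = 2.0000: CF_t = 5.000000, DF = 0.893364, PV = 4.466822
  t = 3.0000: CF_t = 105.000000, DF = 0.844390, PV = 88.660933
Price P = sum_t PV_t = 97.853653
Convexity numerator sum_t t*(t + 1/m) * CF_t / (1+y/m)^(m*t + 2):
  t = 1.0000: term = 8.443898
  t = 2.0000: term = 23.943001
  t = 3.0000: term = 950.478301
Convexity = (1/P) * sum = 982.865200 / 97.853653 = 10.044236


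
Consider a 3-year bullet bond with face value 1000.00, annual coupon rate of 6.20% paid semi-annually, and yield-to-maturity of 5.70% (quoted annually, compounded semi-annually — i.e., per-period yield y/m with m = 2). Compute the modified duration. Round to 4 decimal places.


Coupon per period c = face * coupon_rate / m = 31.000000
Periods per year m = 2; per-period yield y/m = 0.028500
Number of cashflows N = 6
Cashflows (t years, CF_t, discount factor 1/(1+y/m)^(m*t), PV):
  t = 0.5000: CF_t = 31.000000, DF = 0.972290, PV = 30.140982
  t = 1.0000: CF_t = 31.000000, DF = 0.945347, PV = 29.305768
  t = 1.5000: CF_t = 31.000000, DF = 0.919152, PV = 28.493697
  t = 2.0000: CF_t = 31.000000, DF = 0.893682, PV = 27.704130
  t = 2.5000: CF_t = 31.000000, DF = 0.868917, PV = 26.936441
  t = 3.0000: CF_t = 1031.000000, DF = 0.844840, PV = 871.029550
Price P = sum_t PV_t = 1013.610568
First compute Macaulay numerator sum_t t * PV_t:
  t * PV_t at t = 0.5000: 15.070491
  t * PV_t at t = 1.0000: 29.305768
  t * PV_t at t = 1.5000: 42.740546
  t * PV_t at t = 2.0000: 55.408259
  t * PV_t at t = 2.5000: 67.341103
  t * PV_t at t = 3.0000: 2613.088651
Macaulay duration D = 2822.954818 / 1013.610568 = 2.785049
Modified duration = D / (1 + y/m) = 2.785049 / (1 + 0.028500) = 2.707874

Answer: Modified duration = 2.7079


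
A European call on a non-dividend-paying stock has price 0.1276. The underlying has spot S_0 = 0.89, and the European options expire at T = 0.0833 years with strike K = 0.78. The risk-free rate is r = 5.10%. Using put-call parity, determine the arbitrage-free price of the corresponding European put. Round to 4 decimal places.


Put-call parity: C - P = S_0 * exp(-qT) - K * exp(-rT).
S_0 * exp(-qT) = 0.8900 * 1.00000000 = 0.89000000
K * exp(-rT) = 0.7800 * 0.99576071 = 0.77669335
P = C - S*exp(-qT) + K*exp(-rT)
P = 0.1276 - 0.89000000 + 0.77669335 = 0.0143

Answer: Put price = 0.0143


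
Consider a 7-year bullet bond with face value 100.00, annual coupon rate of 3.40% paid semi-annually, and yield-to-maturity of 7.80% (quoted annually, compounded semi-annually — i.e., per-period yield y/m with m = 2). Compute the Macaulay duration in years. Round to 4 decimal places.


Answer: Macaulay duration = 6.1601 years

Derivation:
Coupon per period c = face * coupon_rate / m = 1.700000
Periods per year m = 2; per-period yield y/m = 0.039000
Number of cashflows N = 14
Cashflows (t years, CF_t, discount factor 1/(1+y/m)^(m*t), PV):
  t = 0.5000: CF_t = 1.700000, DF = 0.962464, PV = 1.636189
  t = 1.0000: CF_t = 1.700000, DF = 0.926337, PV = 1.574773
  t = 1.5000: CF_t = 1.700000, DF = 0.891566, PV = 1.515662
  t = 2.0000: CF_t = 1.700000, DF = 0.858100, PV = 1.458770
  t = 2.5000: CF_t = 1.700000, DF = 0.825890, PV = 1.404013
  t = 3.0000: CF_t = 1.700000, DF = 0.794889, PV = 1.351312
  t = 3.5000: CF_t = 1.700000, DF = 0.765052, PV = 1.300589
  t = 4.0000: CF_t = 1.700000, DF = 0.736335, PV = 1.251770
  t = 4.5000: CF_t = 1.700000, DF = 0.708696, PV = 1.204783
  t = 5.0000: CF_t = 1.700000, DF = 0.682094, PV = 1.159561
  t = 5.5000: CF_t = 1.700000, DF = 0.656491, PV = 1.116035
  t = 6.0000: CF_t = 1.700000, DF = 0.631849, PV = 1.074144
  t = 6.5000: CF_t = 1.700000, DF = 0.608132, PV = 1.033824
  t = 7.0000: CF_t = 101.700000, DF = 0.585305, PV = 59.525532
Price P = sum_t PV_t = 76.606956
Macaulay numerator sum_t t * PV_t:
  t * PV_t at t = 0.5000: 0.818094
  t * PV_t at t = 1.0000: 1.574773
  t * PV_t at t = 1.5000: 2.273493
  t * PV_t at t = 2.0000: 2.917539
  t * PV_t at t = 2.5000: 3.510033
  t * PV_t at t = 3.0000: 4.053936
  t * PV_t at t = 3.5000: 4.552062
  t * PV_t at t = 4.0000: 5.007080
  t * PV_t at t = 4.5000: 5.421526
  t * PV_t at t = 5.0000: 5.797803
  t * PV_t at t = 5.5000: 6.138194
  t * PV_t at t = 6.0000: 6.444862
  t * PV_t at t = 6.5000: 6.719859
  t * PV_t at t = 7.0000: 416.678726
Macaulay duration D = (sum_t t * PV_t) / P = 471.907978 / 76.606956 = 6.160119


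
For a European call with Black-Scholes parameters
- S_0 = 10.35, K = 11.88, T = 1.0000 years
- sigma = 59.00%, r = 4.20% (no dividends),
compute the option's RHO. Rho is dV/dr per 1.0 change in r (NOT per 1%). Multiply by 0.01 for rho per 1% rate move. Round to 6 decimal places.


Answer: Rho = 3.686921

Derivation:
d1 = 0.1325088234; d2 = -0.4574911766
phi(d1) = 0.3954551783; exp(-qT) = 1.0000000000; exp(-rT) = 0.9588697806
N(d2) = 0.3236590214
Rho = K*T*exp(-rT)*N(d2) = 11.8800 * 1.0000 * 0.9588697806 * 0.3236590214 = 3.686921


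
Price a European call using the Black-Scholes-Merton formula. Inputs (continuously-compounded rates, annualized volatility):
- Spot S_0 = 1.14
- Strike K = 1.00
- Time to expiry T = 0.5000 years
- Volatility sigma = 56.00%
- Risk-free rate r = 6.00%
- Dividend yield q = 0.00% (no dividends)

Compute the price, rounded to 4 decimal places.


d1 = (ln(S/K) + (r - q + 0.5*sigma^2) * T) / (sigma * sqrt(T)) = 0.60464767
d2 = d1 - sigma * sqrt(T) = 0.20866787
exp(-rT) = 0.97044553; exp(-qT) = 1.00000000
C = S_0 * exp(-qT) * N(d1) - K * exp(-rT) * N(d2)
N(d1) = 0.72729344; N(d2) = 0.58264624
C = 1.1400 * 1.00000000 * 0.72729344 - 1.0000 * 0.97044553 * 0.58264624 = 0.2637

Answer: Price = 0.2637


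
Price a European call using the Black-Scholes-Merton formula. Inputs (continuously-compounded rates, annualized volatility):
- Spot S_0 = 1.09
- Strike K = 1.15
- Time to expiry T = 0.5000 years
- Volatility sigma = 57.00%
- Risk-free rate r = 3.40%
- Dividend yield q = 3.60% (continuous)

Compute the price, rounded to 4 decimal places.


Answer: Price = 0.1473

Derivation:
d1 = (ln(S/K) + (r - q + 0.5*sigma^2) * T) / (sigma * sqrt(T)) = 0.06609775
d2 = d1 - sigma * sqrt(T) = -0.33695312
exp(-rT) = 0.98314368; exp(-qT) = 0.98216103
C = S_0 * exp(-qT) * N(d1) - K * exp(-rT) * N(d2)
N(d1) = 0.52635000; N(d2) = 0.36807612
C = 1.0900 * 0.98216103 * 0.52635000 - 1.1500 * 0.98314368 * 0.36807612 = 0.1473


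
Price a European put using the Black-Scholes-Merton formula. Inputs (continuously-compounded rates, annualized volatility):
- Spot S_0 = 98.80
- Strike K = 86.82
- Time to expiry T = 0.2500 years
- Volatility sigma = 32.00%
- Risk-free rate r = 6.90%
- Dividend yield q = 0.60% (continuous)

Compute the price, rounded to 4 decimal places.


d1 = (ln(S/K) + (r - q + 0.5*sigma^2) * T) / (sigma * sqrt(T)) = 0.98631622
d2 = d1 - sigma * sqrt(T) = 0.82631622
exp(-rT) = 0.98289793; exp(-qT) = 0.99850112
P = K * exp(-rT) * N(-d2) - S_0 * exp(-qT) * N(-d1)
N(-d1) = 0.16198898; N(-d2) = 0.20431237
P = 86.8200 * 0.98289793 * 0.20431237 - 98.8000 * 0.99850112 * 0.16198898 = 1.4545

Answer: Price = 1.4545


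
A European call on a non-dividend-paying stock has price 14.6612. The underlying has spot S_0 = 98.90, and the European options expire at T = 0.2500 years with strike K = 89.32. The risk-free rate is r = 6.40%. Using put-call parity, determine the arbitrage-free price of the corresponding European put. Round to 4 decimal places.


Put-call parity: C - P = S_0 * exp(-qT) - K * exp(-rT).
S_0 * exp(-qT) = 98.9000 * 1.00000000 = 98.90000000
K * exp(-rT) = 89.3200 * 0.98412732 = 87.90225223
P = C - S*exp(-qT) + K*exp(-rT)
P = 14.6612 - 98.90000000 + 87.90225223 = 3.6635

Answer: Put price = 3.6635


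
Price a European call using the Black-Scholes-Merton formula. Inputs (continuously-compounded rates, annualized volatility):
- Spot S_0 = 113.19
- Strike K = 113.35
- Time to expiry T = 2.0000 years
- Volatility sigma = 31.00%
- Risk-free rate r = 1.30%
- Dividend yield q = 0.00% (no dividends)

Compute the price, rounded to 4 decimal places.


Answer: Price = 20.8055

Derivation:
d1 = (ln(S/K) + (r - q + 0.5*sigma^2) * T) / (sigma * sqrt(T)) = 0.27528681
d2 = d1 - sigma * sqrt(T) = -0.16311939
exp(-rT) = 0.97433509; exp(-qT) = 1.00000000
C = S_0 * exp(-qT) * N(d1) - K * exp(-rT) * N(d2)
N(d1) = 0.60845205; N(d2) = 0.43521222
C = 113.1900 * 1.00000000 * 0.60845205 - 113.3500 * 0.97433509 * 0.43521222 = 20.8055


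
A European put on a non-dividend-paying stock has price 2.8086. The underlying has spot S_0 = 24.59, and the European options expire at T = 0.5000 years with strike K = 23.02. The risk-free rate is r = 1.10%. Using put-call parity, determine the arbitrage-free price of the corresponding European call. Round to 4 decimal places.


Answer: Call price = 4.5049

Derivation:
Put-call parity: C - P = S_0 * exp(-qT) - K * exp(-rT).
S_0 * exp(-qT) = 24.5900 * 1.00000000 = 24.59000000
K * exp(-rT) = 23.0200 * 0.99451510 = 22.89373754
C = P + S*exp(-qT) - K*exp(-rT)
C = 2.8086 + 24.59000000 - 22.89373754 = 4.5049


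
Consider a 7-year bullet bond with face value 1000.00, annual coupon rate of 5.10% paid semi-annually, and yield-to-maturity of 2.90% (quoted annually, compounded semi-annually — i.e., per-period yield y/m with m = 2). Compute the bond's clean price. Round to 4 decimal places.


Answer: Price = 1138.4718

Derivation:
Coupon per period c = face * coupon_rate / m = 25.500000
Periods per year m = 2; per-period yield y/m = 0.014500
Number of cashflows N = 14
Cashflows (t years, CF_t, discount factor 1/(1+y/m)^(m*t), PV):
  t = 0.5000: CF_t = 25.500000, DF = 0.985707, PV = 25.135535
  t = 1.0000: CF_t = 25.500000, DF = 0.971619, PV = 24.776279
  t = 1.5000: CF_t = 25.500000, DF = 0.957732, PV = 24.422157
  t = 2.0000: CF_t = 25.500000, DF = 0.944043, PV = 24.073098
  t = 2.5000: CF_t = 25.500000, DF = 0.930550, PV = 23.729027
  t = 3.0000: CF_t = 25.500000, DF = 0.917250, PV = 23.389873
  t = 3.5000: CF_t = 25.500000, DF = 0.904140, PV = 23.055568
  t = 4.0000: CF_t = 25.500000, DF = 0.891217, PV = 22.726040
  t = 4.5000: CF_t = 25.500000, DF = 0.878479, PV = 22.401222
  t = 5.0000: CF_t = 25.500000, DF = 0.865923, PV = 22.081047
  t = 5.5000: CF_t = 25.500000, DF = 0.853547, PV = 21.765448
  t = 6.0000: CF_t = 25.500000, DF = 0.841347, PV = 21.454360
  t = 6.5000: CF_t = 25.500000, DF = 0.829322, PV = 21.147718
  t = 7.0000: CF_t = 1025.500000, DF = 0.817469, PV = 838.314437
Price P = sum_t PV_t = 1138.471810


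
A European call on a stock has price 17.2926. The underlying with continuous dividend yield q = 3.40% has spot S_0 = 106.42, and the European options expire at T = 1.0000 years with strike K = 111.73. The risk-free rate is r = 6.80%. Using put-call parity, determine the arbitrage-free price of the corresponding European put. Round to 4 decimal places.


Put-call parity: C - P = S_0 * exp(-qT) - K * exp(-rT).
S_0 * exp(-qT) = 106.4200 * 0.96657150 = 102.86253952
K * exp(-rT) = 111.7300 * 0.93426047 = 104.38492271
P = C - S*exp(-qT) + K*exp(-rT)
P = 17.2926 - 102.86253952 + 104.38492271 = 18.8150

Answer: Put price = 18.8150


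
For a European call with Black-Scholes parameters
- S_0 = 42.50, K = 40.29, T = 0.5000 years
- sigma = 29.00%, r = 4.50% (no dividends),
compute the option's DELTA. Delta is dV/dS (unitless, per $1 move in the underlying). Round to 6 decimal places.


Answer: Delta = 0.681775

Derivation:
d1 = 0.4726680965; d2 = 0.2676071300
phi(d1) = 0.3567763736; exp(-qT) = 1.0000000000; exp(-rT) = 0.9777512372
N(d1) = 0.6817750044
Delta = exp(-qT) * N(d1) = 1.0000000000 * 0.6817750044 = 0.681775
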